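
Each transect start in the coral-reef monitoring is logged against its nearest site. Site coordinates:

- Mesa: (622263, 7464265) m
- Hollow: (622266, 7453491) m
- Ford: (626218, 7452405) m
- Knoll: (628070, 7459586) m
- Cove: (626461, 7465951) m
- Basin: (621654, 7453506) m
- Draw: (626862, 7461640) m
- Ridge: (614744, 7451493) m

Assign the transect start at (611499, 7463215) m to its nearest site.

Mesa

Squared distances to each site:
Mesa: 116966196.000; Hollow: 210484465.000; Ford: 333505061.000; Knoll: 287767682.000; Cove: 231347140.000; Basin: 197388706.000; Draw: 238502394.000; Ridge: 147935309.000.
Minimum at Mesa.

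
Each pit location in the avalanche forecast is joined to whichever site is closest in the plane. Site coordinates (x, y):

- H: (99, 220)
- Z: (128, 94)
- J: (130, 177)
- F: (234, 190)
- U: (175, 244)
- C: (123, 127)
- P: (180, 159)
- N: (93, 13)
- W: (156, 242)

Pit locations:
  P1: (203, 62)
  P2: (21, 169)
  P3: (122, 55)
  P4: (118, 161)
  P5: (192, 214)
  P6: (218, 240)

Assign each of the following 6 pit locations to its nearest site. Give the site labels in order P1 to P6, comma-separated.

P1 → Z (d²=6649.00)
P2 → H (d²=8685.00)
P3 → Z (d²=1557.00)
P4 → J (d²=400.00)
P5 → U (d²=1189.00)
P6 → U (d²=1865.00)

Z, H, Z, J, U, U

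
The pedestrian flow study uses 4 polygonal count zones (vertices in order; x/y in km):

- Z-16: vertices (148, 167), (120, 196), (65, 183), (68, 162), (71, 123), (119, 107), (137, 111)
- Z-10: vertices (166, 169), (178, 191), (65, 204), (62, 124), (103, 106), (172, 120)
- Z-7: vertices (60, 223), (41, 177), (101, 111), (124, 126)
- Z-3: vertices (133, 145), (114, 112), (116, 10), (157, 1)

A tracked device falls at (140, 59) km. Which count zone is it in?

Z-3

Cast a ray rightward from (140, 59). For each polygon, the edges (by vertex number in listed order) whose endpoints lie on opposite sides of y = 59, where each meets that height, and whether that is right or left of the point:
Z-16: no edge straddles that height → 0 crossings.
Z-10: no edge straddles that height → 0 crossings.
Z-7: no edge straddles that height → 0 crossings.
Z-3: 2–3 at x≈115.0 (left), 4–1 at x≈147.3 (right) → 1 crossing.
Only Z-3 has an odd count, so the point is inside Z-3.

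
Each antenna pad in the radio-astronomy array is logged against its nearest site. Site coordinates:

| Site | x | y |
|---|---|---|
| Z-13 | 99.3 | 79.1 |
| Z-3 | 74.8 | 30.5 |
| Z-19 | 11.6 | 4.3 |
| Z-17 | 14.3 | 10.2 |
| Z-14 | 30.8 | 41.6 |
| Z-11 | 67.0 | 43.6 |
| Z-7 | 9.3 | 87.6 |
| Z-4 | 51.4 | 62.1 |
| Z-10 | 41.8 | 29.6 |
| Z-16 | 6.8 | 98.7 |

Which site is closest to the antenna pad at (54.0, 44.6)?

Squared distances to each site:
Z-13: 3242.340; Z-3: 631.450; Z-19: 3421.850; Z-17: 2759.450; Z-14: 547.240; Z-11: 170.000; Z-7: 3847.090; Z-4: 313.010; Z-10: 373.840; Z-16: 5154.650.
Minimum at Z-11.

Z-11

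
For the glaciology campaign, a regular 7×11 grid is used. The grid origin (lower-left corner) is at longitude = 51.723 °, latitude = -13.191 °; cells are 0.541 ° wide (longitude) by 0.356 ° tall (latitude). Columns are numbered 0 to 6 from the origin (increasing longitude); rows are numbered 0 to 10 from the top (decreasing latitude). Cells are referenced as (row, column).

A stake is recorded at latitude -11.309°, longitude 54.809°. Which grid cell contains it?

Column index: ⌊(54.809 − 51.723) / 0.541⌋ = ⌊5.704⌋ = 5
Row offset from origin: ⌊(-11.309 − -13.191) / 0.356⌋ = ⌊5.287⌋ = 5 → row 5 (counted from top)

(5, 5)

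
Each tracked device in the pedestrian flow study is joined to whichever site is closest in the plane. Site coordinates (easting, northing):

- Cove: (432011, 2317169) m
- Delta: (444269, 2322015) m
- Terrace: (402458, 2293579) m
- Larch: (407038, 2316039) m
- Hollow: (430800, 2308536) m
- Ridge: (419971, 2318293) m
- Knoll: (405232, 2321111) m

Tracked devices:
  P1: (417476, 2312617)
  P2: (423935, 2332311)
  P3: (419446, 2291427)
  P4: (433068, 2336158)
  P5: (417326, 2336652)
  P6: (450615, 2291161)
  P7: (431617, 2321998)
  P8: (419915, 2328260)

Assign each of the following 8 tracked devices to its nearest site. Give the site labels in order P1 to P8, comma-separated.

P1 → Ridge (d²=38442001.00)
P2 → Ridge (d²=212217620.00)
P3 → Terrace (d²=293223248.00)
P4 → Delta (d²=325486850.00)
P5 → Ridge (d²=344048906.00)
P6 → Hollow (d²=694524850.00)
P7 → Cove (d²=23474477.00)
P8 → Ridge (d²=99344225.00)

Ridge, Ridge, Terrace, Delta, Ridge, Hollow, Cove, Ridge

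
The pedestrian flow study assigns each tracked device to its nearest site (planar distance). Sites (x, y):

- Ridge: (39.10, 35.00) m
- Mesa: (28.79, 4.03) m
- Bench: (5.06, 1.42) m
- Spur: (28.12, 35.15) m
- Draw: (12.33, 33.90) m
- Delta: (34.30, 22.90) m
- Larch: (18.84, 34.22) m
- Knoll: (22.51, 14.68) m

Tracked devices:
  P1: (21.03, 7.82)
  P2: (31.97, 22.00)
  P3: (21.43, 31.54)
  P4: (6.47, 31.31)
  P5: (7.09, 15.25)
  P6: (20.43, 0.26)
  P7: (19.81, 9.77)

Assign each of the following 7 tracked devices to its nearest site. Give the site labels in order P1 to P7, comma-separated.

P1 → Knoll (d²=49.25)
P2 → Delta (d²=6.24)
P3 → Larch (d²=13.89)
P4 → Draw (d²=41.05)
P5 → Bench (d²=195.39)
P6 → Mesa (d²=84.10)
P7 → Knoll (d²=31.40)

Knoll, Delta, Larch, Draw, Bench, Mesa, Knoll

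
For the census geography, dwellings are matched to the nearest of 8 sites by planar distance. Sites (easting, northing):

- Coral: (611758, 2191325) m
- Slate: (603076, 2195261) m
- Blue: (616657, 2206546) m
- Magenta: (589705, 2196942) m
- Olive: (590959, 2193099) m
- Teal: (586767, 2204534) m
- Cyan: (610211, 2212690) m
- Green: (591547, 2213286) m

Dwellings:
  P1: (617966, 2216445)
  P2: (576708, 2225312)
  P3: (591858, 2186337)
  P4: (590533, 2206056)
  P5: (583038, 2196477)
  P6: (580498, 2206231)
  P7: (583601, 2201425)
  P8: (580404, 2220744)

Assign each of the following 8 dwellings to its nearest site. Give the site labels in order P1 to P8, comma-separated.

Cyan, Green, Olive, Teal, Magenta, Teal, Teal, Green

P1 → Cyan (d²=74240050.00)
P2 → Green (d²=364820597.00)
P3 → Olive (d²=46532845.00)
P4 → Teal (d²=16499240.00)
P5 → Magenta (d²=44665114.00)
P6 → Teal (d²=42180170.00)
P7 → Teal (d²=19689437.00)
P8 → Green (d²=179788213.00)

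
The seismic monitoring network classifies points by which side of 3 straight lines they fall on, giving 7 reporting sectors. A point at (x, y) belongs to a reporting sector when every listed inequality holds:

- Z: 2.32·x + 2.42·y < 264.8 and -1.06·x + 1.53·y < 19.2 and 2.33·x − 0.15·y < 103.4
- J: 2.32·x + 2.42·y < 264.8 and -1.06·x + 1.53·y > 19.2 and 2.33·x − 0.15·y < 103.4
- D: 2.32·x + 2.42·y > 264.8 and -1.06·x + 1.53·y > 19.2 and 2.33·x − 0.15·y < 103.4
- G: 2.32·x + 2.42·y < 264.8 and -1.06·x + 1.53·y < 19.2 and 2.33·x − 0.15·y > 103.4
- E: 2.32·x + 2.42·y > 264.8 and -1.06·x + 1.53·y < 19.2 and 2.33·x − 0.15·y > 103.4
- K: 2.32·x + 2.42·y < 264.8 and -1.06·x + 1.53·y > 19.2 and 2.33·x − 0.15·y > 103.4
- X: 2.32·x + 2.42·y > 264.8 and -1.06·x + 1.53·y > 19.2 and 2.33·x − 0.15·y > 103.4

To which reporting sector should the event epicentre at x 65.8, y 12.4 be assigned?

G

2.32·65.8 + 2.42·12.4 = 182.664, which is < 264.8
-1.06·65.8 + 1.53·12.4 = -50.776, which is < 19.2
2.33·65.8 − 0.15·12.4 = 151.454, which is > 103.4
This sign pattern matches G.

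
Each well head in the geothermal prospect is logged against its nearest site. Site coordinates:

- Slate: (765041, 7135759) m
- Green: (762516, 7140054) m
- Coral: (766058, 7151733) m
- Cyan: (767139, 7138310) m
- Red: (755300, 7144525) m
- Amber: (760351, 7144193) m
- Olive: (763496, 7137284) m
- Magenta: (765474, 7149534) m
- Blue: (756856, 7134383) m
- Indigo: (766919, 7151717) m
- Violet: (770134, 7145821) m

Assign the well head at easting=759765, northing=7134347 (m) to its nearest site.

Blue

Squared distances to each site:
Slate: 29829920.000; Green: 40137850.000; Coral: 341874845.000; Cyan: 70081245.000; Red: 123527909.000; Amber: 97287112.000; Olive: 22546330.000; Magenta: 263237650.000; Blue: 8463577.000; Indigo: 352896616.000; Violet: 239168837.000.
Minimum at Blue.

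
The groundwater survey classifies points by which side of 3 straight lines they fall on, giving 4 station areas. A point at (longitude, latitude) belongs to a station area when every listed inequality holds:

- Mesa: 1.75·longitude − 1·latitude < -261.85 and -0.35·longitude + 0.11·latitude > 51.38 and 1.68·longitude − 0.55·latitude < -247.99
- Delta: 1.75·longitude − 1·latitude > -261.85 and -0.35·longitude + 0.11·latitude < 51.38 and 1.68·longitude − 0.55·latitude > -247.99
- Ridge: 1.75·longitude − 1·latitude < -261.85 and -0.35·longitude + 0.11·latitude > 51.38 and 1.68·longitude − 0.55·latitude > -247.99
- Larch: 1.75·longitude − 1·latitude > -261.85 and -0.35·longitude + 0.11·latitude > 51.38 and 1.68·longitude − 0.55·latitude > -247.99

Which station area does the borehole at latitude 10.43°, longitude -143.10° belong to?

1.75·-143.10 − 1·10.43 = -260.855, which is > -261.85
-0.35·-143.10 + 0.11·10.43 = 51.232, which is < 51.38
1.68·-143.10 − 0.55·10.43 = -246.144, which is > -247.99
This sign pattern matches Delta.

Delta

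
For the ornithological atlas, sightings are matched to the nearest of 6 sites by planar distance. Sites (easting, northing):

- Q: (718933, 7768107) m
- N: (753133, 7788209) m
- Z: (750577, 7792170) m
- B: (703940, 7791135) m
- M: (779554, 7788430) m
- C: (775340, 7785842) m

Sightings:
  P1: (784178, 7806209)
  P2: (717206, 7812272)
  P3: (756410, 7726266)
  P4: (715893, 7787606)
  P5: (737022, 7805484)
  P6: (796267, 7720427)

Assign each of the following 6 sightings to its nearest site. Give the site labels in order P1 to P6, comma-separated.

M, B, Q, B, Z, C

P1 → M (d²=337474217.00)
P2 → B (d²=622759525.00)
P3 → Q (d²=3155194810.00)
P4 → B (d²=155328050.00)
P5 → Z (d²=361000621.00)
P6 → C (d²=4717061554.00)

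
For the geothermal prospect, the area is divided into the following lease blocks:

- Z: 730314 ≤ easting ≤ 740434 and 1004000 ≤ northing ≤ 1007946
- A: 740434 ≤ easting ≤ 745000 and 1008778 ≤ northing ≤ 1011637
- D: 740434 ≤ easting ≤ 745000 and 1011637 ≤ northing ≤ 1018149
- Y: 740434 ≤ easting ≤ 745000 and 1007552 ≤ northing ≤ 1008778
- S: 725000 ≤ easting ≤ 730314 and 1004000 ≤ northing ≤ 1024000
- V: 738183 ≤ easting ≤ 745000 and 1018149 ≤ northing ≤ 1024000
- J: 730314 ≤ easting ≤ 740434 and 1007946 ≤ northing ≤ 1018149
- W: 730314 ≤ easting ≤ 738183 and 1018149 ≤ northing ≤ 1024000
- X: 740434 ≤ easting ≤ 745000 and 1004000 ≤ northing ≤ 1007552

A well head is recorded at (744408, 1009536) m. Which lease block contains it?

The point has easting = 744408 and northing = 1009536.
Only A satisfies 740434 ≤ easting ≤ 745000 and 1008778 ≤ northing ≤ 1011637.

A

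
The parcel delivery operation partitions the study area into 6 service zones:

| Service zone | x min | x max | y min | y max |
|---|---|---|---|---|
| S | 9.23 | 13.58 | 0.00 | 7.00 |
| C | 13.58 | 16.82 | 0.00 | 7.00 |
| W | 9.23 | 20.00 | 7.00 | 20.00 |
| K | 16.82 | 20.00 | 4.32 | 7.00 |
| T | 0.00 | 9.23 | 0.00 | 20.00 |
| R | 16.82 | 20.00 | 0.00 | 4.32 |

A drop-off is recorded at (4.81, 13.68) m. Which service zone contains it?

T

The point has x = 4.81 and y = 13.68.
Only T satisfies 0.00 ≤ x ≤ 9.23 and 0.00 ≤ y ≤ 20.00.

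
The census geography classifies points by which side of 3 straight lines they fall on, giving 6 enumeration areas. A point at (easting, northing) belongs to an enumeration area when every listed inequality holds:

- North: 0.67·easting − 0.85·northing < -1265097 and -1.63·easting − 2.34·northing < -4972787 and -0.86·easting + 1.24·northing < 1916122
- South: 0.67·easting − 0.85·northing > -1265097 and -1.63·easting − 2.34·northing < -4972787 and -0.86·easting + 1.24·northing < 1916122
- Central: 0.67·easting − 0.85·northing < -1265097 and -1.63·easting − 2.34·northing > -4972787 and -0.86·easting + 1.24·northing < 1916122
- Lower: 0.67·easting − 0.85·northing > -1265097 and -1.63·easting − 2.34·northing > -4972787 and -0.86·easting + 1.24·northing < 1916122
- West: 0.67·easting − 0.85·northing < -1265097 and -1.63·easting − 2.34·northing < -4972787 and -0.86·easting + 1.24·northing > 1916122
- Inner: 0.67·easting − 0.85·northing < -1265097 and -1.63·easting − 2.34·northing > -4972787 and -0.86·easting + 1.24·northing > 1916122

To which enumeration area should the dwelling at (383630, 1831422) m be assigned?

0.67·383630 − 0.85·1831422 = -1299676.600, which is < -1265097
-1.63·383630 − 2.34·1831422 = -4910844.380, which is > -4972787
-0.86·383630 + 1.24·1831422 = 1941041.480, which is > 1916122
This sign pattern matches Inner.

Inner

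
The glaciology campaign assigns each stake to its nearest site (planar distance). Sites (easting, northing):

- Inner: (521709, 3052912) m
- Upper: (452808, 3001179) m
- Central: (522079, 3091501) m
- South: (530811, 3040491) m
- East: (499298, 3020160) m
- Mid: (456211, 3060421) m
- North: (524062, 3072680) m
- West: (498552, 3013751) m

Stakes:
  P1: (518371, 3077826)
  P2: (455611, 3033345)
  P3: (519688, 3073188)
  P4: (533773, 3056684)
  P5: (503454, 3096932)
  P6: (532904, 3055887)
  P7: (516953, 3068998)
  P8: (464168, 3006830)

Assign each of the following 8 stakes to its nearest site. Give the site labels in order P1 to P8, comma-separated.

P1 → North (d²=58868797.00)
P2 → Mid (d²=733469776.00)
P3 → North (d²=19389940.00)
P4 → Inner (d²=159768080.00)
P5 → Central (d²=376386386.00)
P6 → Inner (d²=134178650.00)
P7 → North (d²=64095005.00)
P8 → Upper (d²=160983401.00)

North, Mid, North, Inner, Central, Inner, North, Upper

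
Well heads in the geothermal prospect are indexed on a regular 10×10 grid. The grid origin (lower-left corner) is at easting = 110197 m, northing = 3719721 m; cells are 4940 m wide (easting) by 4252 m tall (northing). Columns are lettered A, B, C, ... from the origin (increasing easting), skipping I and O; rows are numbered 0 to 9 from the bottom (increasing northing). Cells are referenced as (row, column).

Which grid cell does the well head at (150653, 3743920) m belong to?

(5, J)

Column index: ⌊(150653 − 110197) / 4940⌋ = ⌊8.189⌋ = 8 → column J
Row offset from origin: ⌊(3743920 − 3719721) / 4252⌋ = ⌊5.691⌋ = 5 → row 5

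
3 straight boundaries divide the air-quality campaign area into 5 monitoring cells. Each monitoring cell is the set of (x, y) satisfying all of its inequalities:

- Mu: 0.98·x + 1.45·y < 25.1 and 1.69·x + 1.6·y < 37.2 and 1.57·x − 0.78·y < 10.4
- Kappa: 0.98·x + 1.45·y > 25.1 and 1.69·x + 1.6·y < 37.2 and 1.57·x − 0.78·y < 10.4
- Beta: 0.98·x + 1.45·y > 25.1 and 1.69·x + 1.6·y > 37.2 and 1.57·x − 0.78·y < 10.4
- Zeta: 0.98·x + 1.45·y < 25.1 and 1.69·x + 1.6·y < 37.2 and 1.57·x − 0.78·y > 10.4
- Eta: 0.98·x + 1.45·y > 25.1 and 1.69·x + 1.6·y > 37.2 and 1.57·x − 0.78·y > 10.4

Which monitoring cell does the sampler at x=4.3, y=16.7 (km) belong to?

0.98·4.3 + 1.45·16.7 = 28.429, which is > 25.1
1.69·4.3 + 1.6·16.7 = 33.987, which is < 37.2
1.57·4.3 − 0.78·16.7 = -6.275, which is < 10.4
This sign pattern matches Kappa.

Kappa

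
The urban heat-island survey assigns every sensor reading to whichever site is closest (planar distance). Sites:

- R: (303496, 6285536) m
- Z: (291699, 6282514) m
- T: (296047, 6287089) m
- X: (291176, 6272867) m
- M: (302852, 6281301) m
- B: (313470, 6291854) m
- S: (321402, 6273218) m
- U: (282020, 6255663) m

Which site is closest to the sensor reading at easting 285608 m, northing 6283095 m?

Z

Squared distances to each site:
R: 325939025.000; Z: 37437842.000; T: 124924757.000; X: 135614608.000; M: 300573972.000; B: 853011125.000; S: 1378765565.000; U: 765388368.000.
Minimum at Z.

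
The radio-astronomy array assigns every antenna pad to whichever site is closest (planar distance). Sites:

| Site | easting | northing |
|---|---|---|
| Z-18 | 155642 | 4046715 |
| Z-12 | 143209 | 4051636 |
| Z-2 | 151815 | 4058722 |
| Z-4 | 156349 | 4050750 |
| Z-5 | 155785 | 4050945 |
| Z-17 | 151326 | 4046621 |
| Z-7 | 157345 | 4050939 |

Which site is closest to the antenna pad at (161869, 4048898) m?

Z-7

Squared distances to each site:
Z-18: 43541018.000; Z-12: 355692244.000; Z-2: 197593892.000; Z-4: 33900304.000; Z-5: 41205265.000; Z-17: 116339578.000; Z-7: 24632257.000.
Minimum at Z-7.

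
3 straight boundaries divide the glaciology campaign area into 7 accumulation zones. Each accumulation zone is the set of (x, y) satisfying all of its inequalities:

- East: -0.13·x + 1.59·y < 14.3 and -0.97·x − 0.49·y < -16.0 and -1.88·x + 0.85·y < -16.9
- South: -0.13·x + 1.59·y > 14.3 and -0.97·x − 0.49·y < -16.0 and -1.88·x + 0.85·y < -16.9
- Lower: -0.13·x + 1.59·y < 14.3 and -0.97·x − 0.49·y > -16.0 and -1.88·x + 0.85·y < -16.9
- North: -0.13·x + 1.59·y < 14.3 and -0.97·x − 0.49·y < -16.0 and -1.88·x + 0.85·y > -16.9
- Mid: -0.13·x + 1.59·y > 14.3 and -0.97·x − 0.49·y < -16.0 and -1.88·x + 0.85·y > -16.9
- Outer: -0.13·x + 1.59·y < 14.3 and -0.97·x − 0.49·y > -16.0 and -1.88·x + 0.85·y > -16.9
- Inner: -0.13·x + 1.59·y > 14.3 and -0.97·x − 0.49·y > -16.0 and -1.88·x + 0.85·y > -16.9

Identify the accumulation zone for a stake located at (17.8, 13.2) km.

-0.13·17.8 + 1.59·13.2 = 18.674, which is > 14.3
-0.97·17.8 − 0.49·13.2 = -23.734, which is < -16.0
-1.88·17.8 + 0.85·13.2 = -22.244, which is < -16.9
This sign pattern matches South.

South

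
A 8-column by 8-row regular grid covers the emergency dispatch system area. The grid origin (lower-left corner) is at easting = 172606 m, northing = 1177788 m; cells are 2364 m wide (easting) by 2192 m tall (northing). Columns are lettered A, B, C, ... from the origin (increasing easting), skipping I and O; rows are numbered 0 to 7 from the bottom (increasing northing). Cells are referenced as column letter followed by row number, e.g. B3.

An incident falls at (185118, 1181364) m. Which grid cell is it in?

F1

Column index: ⌊(185118 − 172606) / 2364⌋ = ⌊5.293⌋ = 5 → column F
Row offset from origin: ⌊(1181364 − 1177788) / 2192⌋ = ⌊1.631⌋ = 1 → row 1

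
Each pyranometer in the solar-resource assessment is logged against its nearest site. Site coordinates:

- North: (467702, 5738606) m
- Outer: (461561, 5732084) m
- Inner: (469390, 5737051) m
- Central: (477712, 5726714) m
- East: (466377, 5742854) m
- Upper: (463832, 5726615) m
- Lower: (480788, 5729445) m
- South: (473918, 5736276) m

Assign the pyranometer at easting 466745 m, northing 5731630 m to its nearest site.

Outer

Squared distances to each site:
North: 49580425.000; Outer: 27079972.000; Inner: 36383266.000; Central: 144442145.000; East: 126113600.000; Upper: 33635794.000; Lower: 201980074.000; South: 73037245.000.
Minimum at Outer.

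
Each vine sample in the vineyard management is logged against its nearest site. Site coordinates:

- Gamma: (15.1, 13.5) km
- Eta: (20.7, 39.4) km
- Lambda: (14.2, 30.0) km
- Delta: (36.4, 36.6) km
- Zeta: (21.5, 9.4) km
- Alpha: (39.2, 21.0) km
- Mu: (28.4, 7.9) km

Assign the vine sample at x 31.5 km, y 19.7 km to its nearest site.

Alpha

Squared distances to each site:
Gamma: 307.400; Eta: 504.730; Lambda: 405.380; Delta: 309.620; Zeta: 206.090; Alpha: 60.980; Mu: 148.850.
Minimum at Alpha.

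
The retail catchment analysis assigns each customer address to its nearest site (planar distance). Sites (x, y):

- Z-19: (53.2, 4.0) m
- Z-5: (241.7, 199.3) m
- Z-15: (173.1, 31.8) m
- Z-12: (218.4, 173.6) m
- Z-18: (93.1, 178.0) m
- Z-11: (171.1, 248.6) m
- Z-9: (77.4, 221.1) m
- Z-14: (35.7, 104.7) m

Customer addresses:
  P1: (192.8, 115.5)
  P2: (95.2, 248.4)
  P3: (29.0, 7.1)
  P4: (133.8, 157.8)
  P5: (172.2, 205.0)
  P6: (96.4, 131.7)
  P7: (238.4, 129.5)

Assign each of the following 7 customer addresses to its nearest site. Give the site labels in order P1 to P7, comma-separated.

P1 → Z-12 (d²=4030.97)
P2 → Z-9 (d²=1062.13)
P3 → Z-19 (d²=595.25)
P4 → Z-18 (d²=2064.53)
P5 → Z-11 (d²=1902.17)
P6 → Z-18 (d²=2154.58)
P7 → Z-12 (d²=2344.81)

Z-12, Z-9, Z-19, Z-18, Z-11, Z-18, Z-12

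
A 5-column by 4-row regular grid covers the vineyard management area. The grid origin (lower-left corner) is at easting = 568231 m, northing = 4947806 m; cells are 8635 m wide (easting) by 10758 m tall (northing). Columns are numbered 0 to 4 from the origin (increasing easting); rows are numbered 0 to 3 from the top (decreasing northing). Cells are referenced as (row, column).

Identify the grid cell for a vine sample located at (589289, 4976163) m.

Column index: ⌊(589289 − 568231) / 8635⌋ = ⌊2.439⌋ = 2
Row offset from origin: ⌊(4976163 − 4947806) / 10758⌋ = ⌊2.636⌋ = 2 → row 1 (counted from top)

(1, 2)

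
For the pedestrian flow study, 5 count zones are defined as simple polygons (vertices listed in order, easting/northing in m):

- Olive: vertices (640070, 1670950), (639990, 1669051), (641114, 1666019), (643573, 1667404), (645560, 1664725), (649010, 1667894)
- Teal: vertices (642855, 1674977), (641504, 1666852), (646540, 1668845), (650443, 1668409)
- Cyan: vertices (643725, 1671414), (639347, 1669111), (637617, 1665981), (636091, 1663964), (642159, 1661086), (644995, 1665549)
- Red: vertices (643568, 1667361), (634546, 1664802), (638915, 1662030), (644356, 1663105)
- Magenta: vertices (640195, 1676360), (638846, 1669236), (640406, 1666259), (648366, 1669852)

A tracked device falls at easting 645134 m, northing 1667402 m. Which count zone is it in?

Cast a ray rightward from (645134, 1667402). For each polygon, the edges (by vertex number in listed order) whose endpoints lie on opposite sides of northing = 1667402, where each meets that height, and whether that is right or left of the point:
Olive: 2–3 at easting≈640601.3 (left), 3–4 at easting≈643569.4 (left), 4–5 at easting≈643574.5 (left), 5–6 at easting≈648474.4 (right) → 1 crossing.
Teal: 1–2 at easting≈641595.5 (left), 2–3 at easting≈642893.8 (left) → 0 crossings.
Cyan: 2–3 at easting≈638402.4 (left), 6–1 at easting≈644593.8 (left) → 0 crossings.
Red: no edge straddles that height → 0 crossings.
Magenta: 2–3 at easting≈639807.0 (left), 3–4 at easting≈642938.2 (left) → 0 crossings.
Only Olive has an odd count, so the point is inside Olive.

Olive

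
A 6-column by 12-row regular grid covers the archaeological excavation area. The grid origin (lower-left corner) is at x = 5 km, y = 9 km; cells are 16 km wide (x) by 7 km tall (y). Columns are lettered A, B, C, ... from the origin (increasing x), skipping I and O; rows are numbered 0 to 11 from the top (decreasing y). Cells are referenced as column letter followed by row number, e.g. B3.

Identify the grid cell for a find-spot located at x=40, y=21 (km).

Column index: ⌊(40 − 5) / 16⌋ = ⌊2.188⌋ = 2 → column C
Row offset from origin: ⌊(21 − 9) / 7⌋ = ⌊1.714⌋ = 1 → row 10 (counted from top)

C10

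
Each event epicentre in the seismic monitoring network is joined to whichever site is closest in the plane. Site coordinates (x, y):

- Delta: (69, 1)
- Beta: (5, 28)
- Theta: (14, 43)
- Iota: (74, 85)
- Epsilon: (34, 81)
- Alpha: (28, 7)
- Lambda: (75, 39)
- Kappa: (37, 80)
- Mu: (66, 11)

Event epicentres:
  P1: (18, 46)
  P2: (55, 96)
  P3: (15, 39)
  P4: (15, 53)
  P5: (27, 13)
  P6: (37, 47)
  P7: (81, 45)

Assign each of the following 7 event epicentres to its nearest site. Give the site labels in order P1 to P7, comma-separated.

P1 → Theta (d²=25.00)
P2 → Iota (d²=482.00)
P3 → Theta (d²=17.00)
P4 → Theta (d²=101.00)
P5 → Alpha (d²=37.00)
P6 → Theta (d²=545.00)
P7 → Lambda (d²=72.00)

Theta, Iota, Theta, Theta, Alpha, Theta, Lambda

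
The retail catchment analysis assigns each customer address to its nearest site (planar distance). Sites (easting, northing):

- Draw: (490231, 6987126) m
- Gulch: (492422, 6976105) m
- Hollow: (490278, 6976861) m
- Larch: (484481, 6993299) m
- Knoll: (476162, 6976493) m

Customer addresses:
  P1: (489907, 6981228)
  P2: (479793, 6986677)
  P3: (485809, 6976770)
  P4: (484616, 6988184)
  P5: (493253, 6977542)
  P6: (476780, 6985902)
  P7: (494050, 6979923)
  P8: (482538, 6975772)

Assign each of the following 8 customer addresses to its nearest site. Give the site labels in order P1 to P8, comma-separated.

Hollow, Larch, Hollow, Larch, Gulch, Knoll, Gulch, Knoll

P1 → Hollow (d²=19208330.00)
P2 → Larch (d²=65828228.00)
P3 → Hollow (d²=19980242.00)
P4 → Larch (d²=26181450.00)
P5 → Gulch (d²=2755530.00)
P6 → Knoll (d²=88911205.00)
P7 → Gulch (d²=17227508.00)
P8 → Knoll (d²=41173217.00)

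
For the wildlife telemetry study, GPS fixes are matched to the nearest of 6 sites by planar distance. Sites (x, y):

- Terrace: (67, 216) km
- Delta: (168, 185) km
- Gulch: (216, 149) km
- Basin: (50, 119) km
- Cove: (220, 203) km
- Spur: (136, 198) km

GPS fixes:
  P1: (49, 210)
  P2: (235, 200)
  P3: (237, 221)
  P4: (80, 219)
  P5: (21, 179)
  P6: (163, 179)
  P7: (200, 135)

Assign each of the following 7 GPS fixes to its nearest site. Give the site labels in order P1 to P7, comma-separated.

P1 → Terrace (d²=360.00)
P2 → Cove (d²=234.00)
P3 → Cove (d²=613.00)
P4 → Terrace (d²=178.00)
P5 → Terrace (d²=3485.00)
P6 → Delta (d²=61.00)
P7 → Gulch (d²=452.00)

Terrace, Cove, Cove, Terrace, Terrace, Delta, Gulch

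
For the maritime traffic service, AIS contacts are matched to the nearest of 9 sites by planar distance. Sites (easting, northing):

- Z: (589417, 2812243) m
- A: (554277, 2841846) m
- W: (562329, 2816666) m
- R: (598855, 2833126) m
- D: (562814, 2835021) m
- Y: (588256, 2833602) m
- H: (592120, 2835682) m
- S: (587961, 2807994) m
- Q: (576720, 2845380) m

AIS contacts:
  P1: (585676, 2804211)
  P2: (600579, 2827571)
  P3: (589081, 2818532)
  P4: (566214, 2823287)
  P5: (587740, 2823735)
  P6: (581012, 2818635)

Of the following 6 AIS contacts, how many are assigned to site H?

P1 → S
P2 → R
P3 → Z
P4 → W
P5 → Y
P6 → Z
0 of the 6 go to H.

0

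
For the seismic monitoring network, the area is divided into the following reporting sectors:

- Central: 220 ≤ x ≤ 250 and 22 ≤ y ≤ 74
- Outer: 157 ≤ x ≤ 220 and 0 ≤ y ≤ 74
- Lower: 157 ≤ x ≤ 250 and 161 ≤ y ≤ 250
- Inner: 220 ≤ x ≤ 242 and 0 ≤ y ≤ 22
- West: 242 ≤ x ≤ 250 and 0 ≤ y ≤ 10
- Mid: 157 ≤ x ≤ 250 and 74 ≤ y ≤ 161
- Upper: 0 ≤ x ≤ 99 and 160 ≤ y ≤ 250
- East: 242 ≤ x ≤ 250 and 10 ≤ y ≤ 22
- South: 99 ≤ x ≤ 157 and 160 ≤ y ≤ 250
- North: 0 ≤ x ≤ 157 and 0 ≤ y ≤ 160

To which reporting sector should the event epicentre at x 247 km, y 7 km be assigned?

West

The point has x = 247 and y = 7.
Only West satisfies 242 ≤ x ≤ 250 and 0 ≤ y ≤ 10.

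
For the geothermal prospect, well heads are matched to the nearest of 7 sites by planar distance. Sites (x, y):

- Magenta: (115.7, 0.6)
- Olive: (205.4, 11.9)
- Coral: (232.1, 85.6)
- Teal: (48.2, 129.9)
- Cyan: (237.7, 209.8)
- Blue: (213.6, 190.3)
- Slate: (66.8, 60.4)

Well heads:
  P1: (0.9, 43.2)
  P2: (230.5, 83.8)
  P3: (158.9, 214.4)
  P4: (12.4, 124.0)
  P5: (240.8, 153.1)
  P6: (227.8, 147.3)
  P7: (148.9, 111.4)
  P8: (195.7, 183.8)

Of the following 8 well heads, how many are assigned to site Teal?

1

P1 → Slate
P2 → Coral
P3 → Blue
P4 → Teal
P5 → Blue
P6 → Blue
P7 → Coral
P8 → Blue
1 of the 8 goes to Teal.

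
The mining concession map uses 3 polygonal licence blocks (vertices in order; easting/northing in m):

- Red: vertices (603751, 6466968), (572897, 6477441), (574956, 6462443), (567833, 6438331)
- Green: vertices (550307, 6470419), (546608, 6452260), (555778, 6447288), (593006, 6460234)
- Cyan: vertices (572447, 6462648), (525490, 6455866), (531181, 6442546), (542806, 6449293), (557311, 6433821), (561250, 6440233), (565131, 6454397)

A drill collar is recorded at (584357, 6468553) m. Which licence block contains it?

Red

Cast a ray rightward from (584357, 6468553). For each polygon, the edges (by vertex number in listed order) whose endpoints lie on opposite sides of northing = 6468553, where each meets that height, and whether that is right or left of the point:
Red: 1–2 at easting≈599081.5 (right), 2–3 at easting≈574117.2 (left) → 1 crossing.
Green: 1–2 at easting≈549926.9 (left), 4–1 at easting≈558129.9 (left) → 0 crossings.
Cyan: no edge straddles that height → 0 crossings.
Only Red has an odd count, so the point is inside Red.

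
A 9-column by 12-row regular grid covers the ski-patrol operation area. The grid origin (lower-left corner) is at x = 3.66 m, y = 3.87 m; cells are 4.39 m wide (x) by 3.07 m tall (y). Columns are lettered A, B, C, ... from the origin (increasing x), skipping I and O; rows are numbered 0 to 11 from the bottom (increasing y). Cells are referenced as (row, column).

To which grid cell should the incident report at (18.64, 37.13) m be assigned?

Column index: ⌊(18.64 − 3.66) / 4.39⌋ = ⌊3.412⌋ = 3 → column D
Row offset from origin: ⌊(37.13 − 3.87) / 3.07⌋ = ⌊10.834⌋ = 10 → row 10

(10, D)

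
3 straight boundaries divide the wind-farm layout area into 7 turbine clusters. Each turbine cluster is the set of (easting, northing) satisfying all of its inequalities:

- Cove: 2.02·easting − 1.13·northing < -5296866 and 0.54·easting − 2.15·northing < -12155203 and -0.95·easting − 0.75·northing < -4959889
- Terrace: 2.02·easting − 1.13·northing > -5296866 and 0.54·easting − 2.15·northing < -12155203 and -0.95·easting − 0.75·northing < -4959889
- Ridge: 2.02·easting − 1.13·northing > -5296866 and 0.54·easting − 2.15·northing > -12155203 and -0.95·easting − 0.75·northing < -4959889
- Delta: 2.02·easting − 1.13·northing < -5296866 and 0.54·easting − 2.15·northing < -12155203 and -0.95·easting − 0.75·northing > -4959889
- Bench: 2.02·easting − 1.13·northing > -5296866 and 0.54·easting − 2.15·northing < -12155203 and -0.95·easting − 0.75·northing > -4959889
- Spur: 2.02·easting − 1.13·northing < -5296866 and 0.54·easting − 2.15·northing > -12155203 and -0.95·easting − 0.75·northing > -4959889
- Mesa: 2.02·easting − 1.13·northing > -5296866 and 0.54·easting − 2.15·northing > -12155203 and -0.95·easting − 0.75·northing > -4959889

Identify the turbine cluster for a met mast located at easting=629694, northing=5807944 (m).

Mesa

2.02·629694 − 1.13·5807944 = -5290994.840, which is > -5296866
0.54·629694 − 2.15·5807944 = -12147044.840, which is > -12155203
-0.95·629694 − 0.75·5807944 = -4954167.300, which is > -4959889
This sign pattern matches Mesa.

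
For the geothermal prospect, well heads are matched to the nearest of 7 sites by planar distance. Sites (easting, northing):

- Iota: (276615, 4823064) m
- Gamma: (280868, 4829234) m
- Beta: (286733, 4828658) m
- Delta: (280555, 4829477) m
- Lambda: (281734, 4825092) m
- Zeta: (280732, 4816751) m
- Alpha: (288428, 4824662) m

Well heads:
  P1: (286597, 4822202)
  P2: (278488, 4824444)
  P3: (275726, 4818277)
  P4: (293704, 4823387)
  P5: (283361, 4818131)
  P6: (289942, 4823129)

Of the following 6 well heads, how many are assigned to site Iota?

2

P1 → Alpha
P2 → Iota
P3 → Iota
P4 → Alpha
P5 → Zeta
P6 → Alpha
2 of the 6 go to Iota.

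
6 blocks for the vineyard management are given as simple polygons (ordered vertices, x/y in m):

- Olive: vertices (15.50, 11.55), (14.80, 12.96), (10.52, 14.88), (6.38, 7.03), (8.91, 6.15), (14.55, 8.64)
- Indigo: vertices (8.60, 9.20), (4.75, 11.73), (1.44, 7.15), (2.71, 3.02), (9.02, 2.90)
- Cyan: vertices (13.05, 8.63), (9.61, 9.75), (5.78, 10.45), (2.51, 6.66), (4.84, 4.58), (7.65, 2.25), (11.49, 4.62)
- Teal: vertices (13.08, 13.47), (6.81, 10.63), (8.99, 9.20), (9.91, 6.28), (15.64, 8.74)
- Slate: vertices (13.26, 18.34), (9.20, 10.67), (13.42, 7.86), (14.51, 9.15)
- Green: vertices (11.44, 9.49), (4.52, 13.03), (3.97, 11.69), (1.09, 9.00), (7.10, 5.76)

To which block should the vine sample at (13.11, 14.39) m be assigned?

Slate

Cast a ray rightward from (13.11, 14.39). For each polygon, the edges (by vertex number in listed order) whose endpoints lie on opposite sides of y = 14.39, where each meets that height, and whether that is right or left of the point:
Olive: 2–3 at x≈11.612 (left), 3–4 at x≈10.262 (left) → 0 crossings.
Indigo: no edge straddles that height → 0 crossings.
Cyan: no edge straddles that height → 0 crossings.
Teal: no edge straddles that height → 0 crossings.
Slate: 1–2 at x≈11.169 (left), 4–1 at x≈13.797 (right) → 1 crossing.
Green: no edge straddles that height → 0 crossings.
Only Slate has an odd count, so the point is inside Slate.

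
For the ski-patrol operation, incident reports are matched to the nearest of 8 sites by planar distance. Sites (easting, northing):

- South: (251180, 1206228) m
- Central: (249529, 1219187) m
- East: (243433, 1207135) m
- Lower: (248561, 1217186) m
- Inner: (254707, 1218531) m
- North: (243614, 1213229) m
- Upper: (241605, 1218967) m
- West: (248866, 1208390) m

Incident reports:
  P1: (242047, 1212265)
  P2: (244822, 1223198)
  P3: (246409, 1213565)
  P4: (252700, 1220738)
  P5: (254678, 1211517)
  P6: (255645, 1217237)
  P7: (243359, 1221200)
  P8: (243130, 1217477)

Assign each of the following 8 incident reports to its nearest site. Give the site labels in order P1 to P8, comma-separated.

P1 → North (d²=3384785.00)
P2 → Upper (d²=28250450.00)
P3 → North (d²=7924921.00)
P4 → Inner (d²=8898898.00)
P5 → South (d²=40209525.00)
P6 → Inner (d²=2554280.00)
P7 → Upper (d²=8062805.00)
P8 → Upper (d²=4545725.00)

North, Upper, North, Inner, South, Inner, Upper, Upper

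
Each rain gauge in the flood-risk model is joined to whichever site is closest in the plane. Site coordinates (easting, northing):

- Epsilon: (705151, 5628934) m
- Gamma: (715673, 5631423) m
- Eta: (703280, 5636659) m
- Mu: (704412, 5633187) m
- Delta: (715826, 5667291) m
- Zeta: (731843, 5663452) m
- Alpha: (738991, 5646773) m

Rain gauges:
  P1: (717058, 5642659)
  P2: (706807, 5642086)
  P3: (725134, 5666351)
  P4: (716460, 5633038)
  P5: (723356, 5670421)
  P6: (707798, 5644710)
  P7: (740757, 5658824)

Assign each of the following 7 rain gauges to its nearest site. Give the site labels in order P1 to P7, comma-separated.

P1 → Gamma (d²=128165921.00)
P2 → Eta (d²=41892058.00)
P3 → Zeta (d²=53414882.00)
P4 → Gamma (d²=3227594.00)
P5 → Delta (d²=66497800.00)
P6 → Eta (d²=85230925.00)
P7 → Zeta (d²=100877780.00)

Gamma, Eta, Zeta, Gamma, Delta, Eta, Zeta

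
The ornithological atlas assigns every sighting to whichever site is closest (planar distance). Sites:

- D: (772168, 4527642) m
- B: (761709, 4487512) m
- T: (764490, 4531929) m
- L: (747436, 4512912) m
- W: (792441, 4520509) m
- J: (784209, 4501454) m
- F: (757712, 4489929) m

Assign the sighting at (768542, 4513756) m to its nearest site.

D

Squared distances to each site:
D: 205968872.000; B: 735437425.000; T: 346676633.000; L: 446175572.000; W: 616765210.000; J: 396794093.000; F: 685014829.000.
Minimum at D.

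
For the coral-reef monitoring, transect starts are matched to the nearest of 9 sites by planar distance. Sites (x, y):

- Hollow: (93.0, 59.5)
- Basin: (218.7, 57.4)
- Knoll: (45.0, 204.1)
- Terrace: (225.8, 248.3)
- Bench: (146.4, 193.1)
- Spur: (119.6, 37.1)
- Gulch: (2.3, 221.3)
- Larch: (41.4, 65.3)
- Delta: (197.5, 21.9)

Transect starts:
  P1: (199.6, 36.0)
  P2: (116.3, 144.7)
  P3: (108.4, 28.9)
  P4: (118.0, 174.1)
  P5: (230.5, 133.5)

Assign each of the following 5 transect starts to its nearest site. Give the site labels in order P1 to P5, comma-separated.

Delta, Bench, Spur, Bench, Basin

P1 → Delta (d²=203.22)
P2 → Bench (d²=3248.57)
P3 → Spur (d²=192.68)
P4 → Bench (d²=1167.56)
P5 → Basin (d²=5930.45)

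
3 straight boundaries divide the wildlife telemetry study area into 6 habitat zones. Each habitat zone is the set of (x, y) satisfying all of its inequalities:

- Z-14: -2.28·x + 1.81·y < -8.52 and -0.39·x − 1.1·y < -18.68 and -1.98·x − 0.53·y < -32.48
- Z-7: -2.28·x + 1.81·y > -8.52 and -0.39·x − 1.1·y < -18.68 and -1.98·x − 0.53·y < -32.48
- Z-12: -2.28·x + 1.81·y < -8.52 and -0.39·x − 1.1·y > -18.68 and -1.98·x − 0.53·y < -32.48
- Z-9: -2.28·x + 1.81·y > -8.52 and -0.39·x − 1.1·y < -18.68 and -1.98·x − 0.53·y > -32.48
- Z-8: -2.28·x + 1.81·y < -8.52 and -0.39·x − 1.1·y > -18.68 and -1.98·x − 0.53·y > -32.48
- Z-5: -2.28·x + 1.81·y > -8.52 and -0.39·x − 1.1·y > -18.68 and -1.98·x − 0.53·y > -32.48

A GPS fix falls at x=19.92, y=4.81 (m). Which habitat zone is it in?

-2.28·19.92 + 1.81·4.81 = -36.712, which is < -8.52
-0.39·19.92 − 1.1·4.81 = -13.060, which is > -18.68
-1.98·19.92 − 0.53·4.81 = -41.991, which is < -32.48
This sign pattern matches Z-12.

Z-12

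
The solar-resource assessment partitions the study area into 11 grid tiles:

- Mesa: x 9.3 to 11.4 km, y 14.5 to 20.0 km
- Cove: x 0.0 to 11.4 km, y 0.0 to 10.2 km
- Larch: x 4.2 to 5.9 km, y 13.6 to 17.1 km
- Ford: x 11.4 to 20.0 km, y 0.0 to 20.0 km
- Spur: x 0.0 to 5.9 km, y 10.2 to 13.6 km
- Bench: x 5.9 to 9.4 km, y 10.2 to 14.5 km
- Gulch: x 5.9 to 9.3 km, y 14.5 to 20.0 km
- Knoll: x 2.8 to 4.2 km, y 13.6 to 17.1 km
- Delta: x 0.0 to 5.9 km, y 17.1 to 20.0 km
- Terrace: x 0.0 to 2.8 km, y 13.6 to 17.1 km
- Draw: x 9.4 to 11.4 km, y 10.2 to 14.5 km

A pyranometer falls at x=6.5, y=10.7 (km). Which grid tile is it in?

Bench

The point has x = 6.5 and y = 10.7.
Only Bench satisfies 5.9 ≤ x ≤ 9.4 and 10.2 ≤ y ≤ 14.5.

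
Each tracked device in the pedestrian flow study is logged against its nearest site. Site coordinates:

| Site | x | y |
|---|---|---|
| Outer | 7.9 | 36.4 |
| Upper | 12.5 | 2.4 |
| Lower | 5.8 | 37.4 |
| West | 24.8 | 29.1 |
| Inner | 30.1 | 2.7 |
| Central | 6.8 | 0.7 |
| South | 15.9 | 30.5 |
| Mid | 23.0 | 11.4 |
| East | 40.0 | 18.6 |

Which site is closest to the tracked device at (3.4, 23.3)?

Outer

Squared distances to each site:
Outer: 191.860; Upper: 519.620; Lower: 204.570; West: 491.600; Inner: 1137.250; Central: 522.320; South: 208.090; Mid: 525.770; East: 1361.650.
Minimum at Outer.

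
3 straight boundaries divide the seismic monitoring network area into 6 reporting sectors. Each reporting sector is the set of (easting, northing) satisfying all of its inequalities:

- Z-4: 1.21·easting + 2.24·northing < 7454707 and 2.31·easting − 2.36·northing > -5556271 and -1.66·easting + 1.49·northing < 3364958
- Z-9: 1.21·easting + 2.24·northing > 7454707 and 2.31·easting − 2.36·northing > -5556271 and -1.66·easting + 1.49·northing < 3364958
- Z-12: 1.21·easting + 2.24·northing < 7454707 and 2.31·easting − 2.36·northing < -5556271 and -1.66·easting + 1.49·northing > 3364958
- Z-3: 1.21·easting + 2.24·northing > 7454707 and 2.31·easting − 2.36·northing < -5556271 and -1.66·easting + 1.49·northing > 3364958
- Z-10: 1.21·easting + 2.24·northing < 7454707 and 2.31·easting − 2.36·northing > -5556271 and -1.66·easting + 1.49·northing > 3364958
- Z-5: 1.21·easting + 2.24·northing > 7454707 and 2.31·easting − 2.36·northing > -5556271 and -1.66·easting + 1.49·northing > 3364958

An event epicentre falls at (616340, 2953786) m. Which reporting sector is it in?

1.21·616340 + 2.24·2953786 = 7362252.040, which is < 7454707
2.31·616340 − 2.36·2953786 = -5547189.560, which is > -5556271
-1.66·616340 + 1.49·2953786 = 3378016.740, which is > 3364958
This sign pattern matches Z-10.

Z-10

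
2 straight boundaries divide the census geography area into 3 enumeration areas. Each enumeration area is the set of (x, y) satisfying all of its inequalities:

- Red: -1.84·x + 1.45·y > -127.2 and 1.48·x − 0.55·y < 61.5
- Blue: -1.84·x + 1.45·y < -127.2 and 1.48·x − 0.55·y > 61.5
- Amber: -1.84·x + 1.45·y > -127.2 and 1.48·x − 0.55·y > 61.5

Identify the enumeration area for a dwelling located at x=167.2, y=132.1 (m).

-1.84·167.2 + 1.45·132.1 = -116.103, which is > -127.2
1.48·167.2 − 0.55·132.1 = 174.801, which is > 61.5
This sign pattern matches Amber.

Amber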